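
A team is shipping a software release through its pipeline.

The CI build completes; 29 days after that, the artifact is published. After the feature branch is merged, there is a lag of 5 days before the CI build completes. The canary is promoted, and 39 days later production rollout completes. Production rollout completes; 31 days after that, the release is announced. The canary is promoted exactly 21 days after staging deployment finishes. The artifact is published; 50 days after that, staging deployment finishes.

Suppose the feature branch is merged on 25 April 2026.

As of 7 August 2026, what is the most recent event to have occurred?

The feature branch is merged: Apr 25, 2026.
The CI build completes: Apr 25, 2026 + 5 days = Apr 30, 2026.
The artifact is published: Apr 30, 2026 + 29 days = May 29, 2026.
Staging deployment finishes: May 29, 2026 + 50 days = Jul 18, 2026.
The canary is promoted: Jul 18, 2026 + 21 days = Aug 8, 2026.
Production rollout completes: Aug 8, 2026 + 39 days = Sep 16, 2026.
The release is announced: Sep 16, 2026 + 31 days = Oct 17, 2026.
Aug 7, 2026 falls between when staging deployment finishes (Jul 18, 2026) and when the canary is promoted (Aug 8, 2026).

Staging deployment finishes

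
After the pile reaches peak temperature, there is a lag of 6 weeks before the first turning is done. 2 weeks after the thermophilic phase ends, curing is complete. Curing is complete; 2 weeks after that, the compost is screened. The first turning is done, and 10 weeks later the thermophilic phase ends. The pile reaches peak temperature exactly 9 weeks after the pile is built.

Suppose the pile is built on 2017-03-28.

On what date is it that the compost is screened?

The pile is built: Mar 28, 2017.
The pile reaches peak temperature: Mar 28, 2017 + 9 weeks = May 30, 2017.
The first turning is done: May 30, 2017 + 6 weeks = Jul 11, 2017.
The thermophilic phase ends: Jul 11, 2017 + 10 weeks = Sep 19, 2017.
Curing is complete: Sep 19, 2017 + 2 weeks = Oct 3, 2017.
The compost is screened: Oct 3, 2017 + 2 weeks = Oct 17, 2017.

2017-10-17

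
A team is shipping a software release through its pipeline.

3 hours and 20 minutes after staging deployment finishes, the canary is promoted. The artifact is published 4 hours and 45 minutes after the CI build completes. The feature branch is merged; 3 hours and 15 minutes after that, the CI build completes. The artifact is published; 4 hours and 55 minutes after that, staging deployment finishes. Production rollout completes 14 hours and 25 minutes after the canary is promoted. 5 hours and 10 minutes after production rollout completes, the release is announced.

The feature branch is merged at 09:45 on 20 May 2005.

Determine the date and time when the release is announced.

21:35 on 21 May 2005

The feature branch is merged: 09:45 May 20, 2005.
The CI build completes: 09:45 May 20, 2005 + 3h15m = 13:00 May 20, 2005.
The artifact is published: 13:00 May 20, 2005 + 4h45m = 17:45 May 20, 2005.
Staging deployment finishes: 17:45 May 20, 2005 + 4h55m = 22:40 May 20, 2005.
The canary is promoted: 22:40 May 20, 2005 + 3h20m = 02:00 May 21, 2005.
Production rollout completes: 02:00 May 21, 2005 + 14h25m = 16:25 May 21, 2005.
The release is announced: 16:25 May 21, 2005 + 5h10m = 21:35 May 21, 2005.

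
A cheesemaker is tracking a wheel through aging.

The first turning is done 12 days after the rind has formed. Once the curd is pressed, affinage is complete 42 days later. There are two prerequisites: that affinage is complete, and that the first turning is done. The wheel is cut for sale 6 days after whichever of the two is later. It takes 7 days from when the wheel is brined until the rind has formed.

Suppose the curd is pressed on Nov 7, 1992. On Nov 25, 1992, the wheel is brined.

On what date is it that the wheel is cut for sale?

Dec 25, 1992

The curd is pressed: Nov 7, 1992.
Affinage is complete: Nov 7, 1992 + 42 days = Dec 19, 1992.
The wheel is brined: Nov 25, 1992.
The rind has formed: Nov 25, 1992 + 7 days = Dec 2, 1992.
The first turning is done: Dec 2, 1992 + 12 days = Dec 14, 1992.
Both prerequisites met — affinage is complete (Dec 19, 1992), the first turning is done (Dec 14, 1992); the later is Dec 19, 1992.
The wheel is cut for sale: Dec 19, 1992 + 6 days = Dec 25, 1992.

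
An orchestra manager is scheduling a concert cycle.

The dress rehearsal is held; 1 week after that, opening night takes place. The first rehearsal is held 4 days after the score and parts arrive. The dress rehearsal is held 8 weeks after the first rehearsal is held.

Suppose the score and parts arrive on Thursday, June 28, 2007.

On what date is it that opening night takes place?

The score and parts arrive: Jun 28, 2007.
The first rehearsal is held: Jun 28, 2007 + 4 days = Jul 2, 2007.
The dress rehearsal is held: Jul 2, 2007 + 8 weeks = Aug 27, 2007.
Opening night takes place: Aug 27, 2007 + 1 week = Sep 3, 2007.

Monday, September 3, 2007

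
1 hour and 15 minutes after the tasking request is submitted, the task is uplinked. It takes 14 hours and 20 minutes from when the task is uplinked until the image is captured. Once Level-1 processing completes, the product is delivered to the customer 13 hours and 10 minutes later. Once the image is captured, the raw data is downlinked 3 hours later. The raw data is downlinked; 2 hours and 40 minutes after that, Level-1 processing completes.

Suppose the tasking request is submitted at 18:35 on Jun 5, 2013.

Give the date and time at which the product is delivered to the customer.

05:00 on Jun 7, 2013

The tasking request is submitted: 18:35 Jun 5, 2013.
The task is uplinked: 18:35 Jun 5, 2013 + 1h15m = 19:50 Jun 5, 2013.
The image is captured: 19:50 Jun 5, 2013 + 14h20m = 10:10 Jun 6, 2013.
The raw data is downlinked: 10:10 Jun 6, 2013 + 3h = 13:10 Jun 6, 2013.
Level-1 processing completes: 13:10 Jun 6, 2013 + 2h40m = 15:50 Jun 6, 2013.
The product is delivered to the customer: 15:50 Jun 6, 2013 + 13h10m = 05:00 Jun 7, 2013.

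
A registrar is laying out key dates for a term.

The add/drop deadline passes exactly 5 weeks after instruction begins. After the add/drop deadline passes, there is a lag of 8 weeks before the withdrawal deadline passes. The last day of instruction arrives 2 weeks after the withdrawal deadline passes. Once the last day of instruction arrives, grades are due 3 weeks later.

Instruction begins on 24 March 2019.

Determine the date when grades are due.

28 July 2019

Instruction begins: Mar 24, 2019.
The add/drop deadline passes: Mar 24, 2019 + 5 weeks = Apr 28, 2019.
The withdrawal deadline passes: Apr 28, 2019 + 8 weeks = Jun 23, 2019.
The last day of instruction arrives: Jun 23, 2019 + 2 weeks = Jul 7, 2019.
Grades are due: Jul 7, 2019 + 3 weeks = Jul 28, 2019.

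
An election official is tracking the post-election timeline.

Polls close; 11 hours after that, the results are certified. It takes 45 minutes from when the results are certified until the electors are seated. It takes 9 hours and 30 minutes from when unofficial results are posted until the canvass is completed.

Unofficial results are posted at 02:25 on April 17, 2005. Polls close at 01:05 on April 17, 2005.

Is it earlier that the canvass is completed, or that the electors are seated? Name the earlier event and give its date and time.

Unofficial results are posted: 02:25 Apr 17, 2005.
The canvass is completed: 02:25 Apr 17, 2005 + 9h30m = 11:55 Apr 17, 2005.
Polls close: 01:05 Apr 17, 2005.
The results are certified: 01:05 Apr 17, 2005 + 11h = 12:05 Apr 17, 2005.
The electors are seated: 12:05 Apr 17, 2005 + 45m = 12:50 Apr 17, 2005.
Comparing: the canvass is completed at 11:55 Apr 17, 2005 vs the electors are seated at 12:50 Apr 17, 2005. Earlier: the canvass is completed.

The canvass is completed — 11:55 on April 17, 2005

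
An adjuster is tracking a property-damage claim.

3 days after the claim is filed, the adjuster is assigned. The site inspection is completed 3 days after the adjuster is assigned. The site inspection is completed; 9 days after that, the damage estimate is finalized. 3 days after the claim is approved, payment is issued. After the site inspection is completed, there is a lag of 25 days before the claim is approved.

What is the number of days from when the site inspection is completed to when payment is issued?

Causal path: the site inspection is completed → the claim is approved → payment is issued.
Total delay along the path: 25 + 3 = 28 days.

28 days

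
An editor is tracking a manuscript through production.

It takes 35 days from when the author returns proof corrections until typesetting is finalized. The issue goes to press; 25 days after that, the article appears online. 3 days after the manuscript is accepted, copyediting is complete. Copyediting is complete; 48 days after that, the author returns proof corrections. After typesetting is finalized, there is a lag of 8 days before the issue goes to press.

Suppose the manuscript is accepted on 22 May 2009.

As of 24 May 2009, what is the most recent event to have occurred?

The manuscript is accepted

The manuscript is accepted: May 22, 2009.
Copyediting is complete: May 22, 2009 + 3 days = May 25, 2009.
The author returns proof corrections: May 25, 2009 + 48 days = Jul 12, 2009.
Typesetting is finalized: Jul 12, 2009 + 35 days = Aug 16, 2009.
The issue goes to press: Aug 16, 2009 + 8 days = Aug 24, 2009.
The article appears online: Aug 24, 2009 + 25 days = Sep 18, 2009.
May 24, 2009 falls between when the manuscript is accepted (May 22, 2009) and when copyediting is complete (May 25, 2009).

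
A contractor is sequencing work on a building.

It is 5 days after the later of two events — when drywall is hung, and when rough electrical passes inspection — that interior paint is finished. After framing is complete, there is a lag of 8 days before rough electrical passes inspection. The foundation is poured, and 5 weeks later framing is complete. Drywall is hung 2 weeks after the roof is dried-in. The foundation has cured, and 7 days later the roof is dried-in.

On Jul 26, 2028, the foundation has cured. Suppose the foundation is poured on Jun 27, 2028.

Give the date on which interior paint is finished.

Aug 21, 2028

The foundation has cured: Jul 26, 2028.
The roof is dried-in: Jul 26, 2028 + 7 days = Aug 2, 2028.
Drywall is hung: Aug 2, 2028 + 2 weeks = Aug 16, 2028.
The foundation is poured: Jun 27, 2028.
Framing is complete: Jun 27, 2028 + 5 weeks = Aug 1, 2028.
Rough electrical passes inspection: Aug 1, 2028 + 8 days = Aug 9, 2028.
Both prerequisites met — drywall is hung (Aug 16, 2028), rough electrical passes inspection (Aug 9, 2028); the later is Aug 16, 2028.
Interior paint is finished: Aug 16, 2028 + 5 days = Aug 21, 2028.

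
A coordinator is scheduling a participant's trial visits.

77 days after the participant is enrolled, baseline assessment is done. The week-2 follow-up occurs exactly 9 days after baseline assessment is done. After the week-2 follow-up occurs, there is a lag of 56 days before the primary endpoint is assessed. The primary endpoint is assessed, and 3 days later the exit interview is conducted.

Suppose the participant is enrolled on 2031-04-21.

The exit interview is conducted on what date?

2031-09-13

The participant is enrolled: Apr 21, 2031.
Baseline assessment is done: Apr 21, 2031 + 77 days = Jul 7, 2031.
The week-2 follow-up occurs: Jul 7, 2031 + 9 days = Jul 16, 2031.
The primary endpoint is assessed: Jul 16, 2031 + 56 days = Sep 10, 2031.
The exit interview is conducted: Sep 10, 2031 + 3 days = Sep 13, 2031.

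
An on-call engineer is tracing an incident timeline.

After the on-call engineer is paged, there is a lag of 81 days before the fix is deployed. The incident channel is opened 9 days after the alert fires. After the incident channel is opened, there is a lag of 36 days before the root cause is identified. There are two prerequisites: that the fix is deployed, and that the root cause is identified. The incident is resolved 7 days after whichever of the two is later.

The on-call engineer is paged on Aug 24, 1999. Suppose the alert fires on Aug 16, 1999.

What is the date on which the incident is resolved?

The on-call engineer is paged: Aug 24, 1999.
The fix is deployed: Aug 24, 1999 + 81 days = Nov 13, 1999.
The alert fires: Aug 16, 1999.
The incident channel is opened: Aug 16, 1999 + 9 days = Aug 25, 1999.
The root cause is identified: Aug 25, 1999 + 36 days = Sep 30, 1999.
Both prerequisites met — the fix is deployed (Nov 13, 1999), the root cause is identified (Sep 30, 1999); the later is Nov 13, 1999.
The incident is resolved: Nov 13, 1999 + 7 days = Nov 20, 1999.

Nov 20, 1999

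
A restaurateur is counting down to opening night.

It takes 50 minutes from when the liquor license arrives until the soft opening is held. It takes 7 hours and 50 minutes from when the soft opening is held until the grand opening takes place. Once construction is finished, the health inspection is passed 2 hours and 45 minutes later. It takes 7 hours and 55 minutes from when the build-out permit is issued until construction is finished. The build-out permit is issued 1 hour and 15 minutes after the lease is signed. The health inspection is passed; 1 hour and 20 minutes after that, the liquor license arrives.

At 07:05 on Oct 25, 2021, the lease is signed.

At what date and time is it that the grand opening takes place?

05:00 on Oct 26, 2021

The lease is signed: 07:05 Oct 25, 2021.
The build-out permit is issued: 07:05 Oct 25, 2021 + 1h15m = 08:20 Oct 25, 2021.
Construction is finished: 08:20 Oct 25, 2021 + 7h55m = 16:15 Oct 25, 2021.
The health inspection is passed: 16:15 Oct 25, 2021 + 2h45m = 19:00 Oct 25, 2021.
The liquor license arrives: 19:00 Oct 25, 2021 + 1h20m = 20:20 Oct 25, 2021.
The soft opening is held: 20:20 Oct 25, 2021 + 50m = 21:10 Oct 25, 2021.
The grand opening takes place: 21:10 Oct 25, 2021 + 7h50m = 05:00 Oct 26, 2021.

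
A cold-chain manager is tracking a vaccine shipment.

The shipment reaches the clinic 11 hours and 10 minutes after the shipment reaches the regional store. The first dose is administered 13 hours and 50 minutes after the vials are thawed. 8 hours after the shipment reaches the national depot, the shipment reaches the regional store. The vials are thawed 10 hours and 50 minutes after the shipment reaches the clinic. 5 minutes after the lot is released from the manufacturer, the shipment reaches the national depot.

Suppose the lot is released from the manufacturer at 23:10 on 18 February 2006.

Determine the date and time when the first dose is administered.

The lot is released from the manufacturer: 23:10 Feb 18, 2006.
The shipment reaches the national depot: 23:10 Feb 18, 2006 + 5m = 23:15 Feb 18, 2006.
The shipment reaches the regional store: 23:15 Feb 18, 2006 + 8h = 07:15 Feb 19, 2006.
The shipment reaches the clinic: 07:15 Feb 19, 2006 + 11h10m = 18:25 Feb 19, 2006.
The vials are thawed: 18:25 Feb 19, 2006 + 10h50m = 05:15 Feb 20, 2006.
The first dose is administered: 05:15 Feb 20, 2006 + 13h50m = 19:05 Feb 20, 2006.

19:05 on 20 February 2006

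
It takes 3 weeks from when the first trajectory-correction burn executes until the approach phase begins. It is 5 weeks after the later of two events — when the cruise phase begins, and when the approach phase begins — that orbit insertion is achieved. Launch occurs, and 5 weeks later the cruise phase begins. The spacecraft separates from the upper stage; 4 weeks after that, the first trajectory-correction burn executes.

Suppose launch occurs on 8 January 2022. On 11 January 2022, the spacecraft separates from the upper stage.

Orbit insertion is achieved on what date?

5 April 2022

Launch occurs: Jan 8, 2022.
The cruise phase begins: Jan 8, 2022 + 5 weeks = Feb 12, 2022.
The spacecraft separates from the upper stage: Jan 11, 2022.
The first trajectory-correction burn executes: Jan 11, 2022 + 4 weeks = Feb 8, 2022.
The approach phase begins: Feb 8, 2022 + 3 weeks = Mar 1, 2022.
Both prerequisites met — the cruise phase begins (Feb 12, 2022), the approach phase begins (Mar 1, 2022); the later is Mar 1, 2022.
Orbit insertion is achieved: Mar 1, 2022 + 5 weeks = Apr 5, 2022.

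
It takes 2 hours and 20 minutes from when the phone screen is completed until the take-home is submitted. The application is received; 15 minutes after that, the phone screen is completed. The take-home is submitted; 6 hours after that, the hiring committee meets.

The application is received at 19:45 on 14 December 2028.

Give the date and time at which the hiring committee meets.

04:20 on 15 December 2028

The application is received: 19:45 Dec 14, 2028.
The phone screen is completed: 19:45 Dec 14, 2028 + 15m = 20:00 Dec 14, 2028.
The take-home is submitted: 20:00 Dec 14, 2028 + 2h20m = 22:20 Dec 14, 2028.
The hiring committee meets: 22:20 Dec 14, 2028 + 6h = 04:20 Dec 15, 2028.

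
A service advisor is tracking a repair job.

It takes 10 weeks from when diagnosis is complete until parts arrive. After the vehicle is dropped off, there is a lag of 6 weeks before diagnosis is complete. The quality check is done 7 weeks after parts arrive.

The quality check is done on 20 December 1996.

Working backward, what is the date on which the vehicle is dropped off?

The quality check is done: Dec 20, 1996.
Parts arrive: Dec 20, 1996 − 7 weeks = Nov 1, 1996.
Diagnosis is complete: Nov 1, 1996 − 10 weeks = Aug 23, 1996.
The vehicle is dropped off: Aug 23, 1996 − 6 weeks = Jul 12, 1996.

12 July 1996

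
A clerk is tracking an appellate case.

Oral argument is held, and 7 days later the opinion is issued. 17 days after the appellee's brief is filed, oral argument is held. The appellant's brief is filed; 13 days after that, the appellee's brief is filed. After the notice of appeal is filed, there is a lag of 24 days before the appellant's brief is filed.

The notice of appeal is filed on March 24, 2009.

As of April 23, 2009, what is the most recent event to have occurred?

The notice of appeal is filed: Mar 24, 2009.
The appellant's brief is filed: Mar 24, 2009 + 24 days = Apr 17, 2009.
The appellee's brief is filed: Apr 17, 2009 + 13 days = Apr 30, 2009.
Oral argument is held: Apr 30, 2009 + 17 days = May 17, 2009.
The opinion is issued: May 17, 2009 + 7 days = May 24, 2009.
Apr 23, 2009 falls between when the appellant's brief is filed (Apr 17, 2009) and when the appellee's brief is filed (Apr 30, 2009).

The appellant's brief is filed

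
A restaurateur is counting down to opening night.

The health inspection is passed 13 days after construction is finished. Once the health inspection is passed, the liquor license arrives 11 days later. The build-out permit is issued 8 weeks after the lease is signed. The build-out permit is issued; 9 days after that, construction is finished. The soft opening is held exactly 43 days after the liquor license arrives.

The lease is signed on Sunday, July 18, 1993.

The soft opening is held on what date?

Saturday, November 27, 1993

The lease is signed: Jul 18, 1993.
The build-out permit is issued: Jul 18, 1993 + 8 weeks = Sep 12, 1993.
Construction is finished: Sep 12, 1993 + 9 days = Sep 21, 1993.
The health inspection is passed: Sep 21, 1993 + 13 days = Oct 4, 1993.
The liquor license arrives: Oct 4, 1993 + 11 days = Oct 15, 1993.
The soft opening is held: Oct 15, 1993 + 43 days = Nov 27, 1993.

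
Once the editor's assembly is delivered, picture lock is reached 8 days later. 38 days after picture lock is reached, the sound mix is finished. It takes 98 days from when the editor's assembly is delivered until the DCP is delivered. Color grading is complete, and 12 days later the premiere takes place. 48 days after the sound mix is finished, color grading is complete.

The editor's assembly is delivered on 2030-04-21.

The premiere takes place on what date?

2030-08-05

The editor's assembly is delivered: Apr 21, 2030.
Picture lock is reached: Apr 21, 2030 + 8 days = Apr 29, 2030.
The sound mix is finished: Apr 29, 2030 + 38 days = Jun 6, 2030.
Color grading is complete: Jun 6, 2030 + 48 days = Jul 24, 2030.
The premiere takes place: Jul 24, 2030 + 12 days = Aug 5, 2030.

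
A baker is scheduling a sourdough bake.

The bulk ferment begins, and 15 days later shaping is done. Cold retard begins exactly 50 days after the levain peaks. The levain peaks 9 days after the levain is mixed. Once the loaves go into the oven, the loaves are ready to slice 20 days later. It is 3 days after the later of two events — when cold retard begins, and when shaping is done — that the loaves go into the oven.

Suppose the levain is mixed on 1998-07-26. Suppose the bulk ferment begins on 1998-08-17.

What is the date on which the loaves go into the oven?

1998-09-26

The levain is mixed: Jul 26, 1998.
The levain peaks: Jul 26, 1998 + 9 days = Aug 4, 1998.
Cold retard begins: Aug 4, 1998 + 50 days = Sep 23, 1998.
The bulk ferment begins: Aug 17, 1998.
Shaping is done: Aug 17, 1998 + 15 days = Sep 1, 1998.
Both prerequisites met — cold retard begins (Sep 23, 1998), shaping is done (Sep 1, 1998); the later is Sep 23, 1998.
The loaves go into the oven: Sep 23, 1998 + 3 days = Sep 26, 1998.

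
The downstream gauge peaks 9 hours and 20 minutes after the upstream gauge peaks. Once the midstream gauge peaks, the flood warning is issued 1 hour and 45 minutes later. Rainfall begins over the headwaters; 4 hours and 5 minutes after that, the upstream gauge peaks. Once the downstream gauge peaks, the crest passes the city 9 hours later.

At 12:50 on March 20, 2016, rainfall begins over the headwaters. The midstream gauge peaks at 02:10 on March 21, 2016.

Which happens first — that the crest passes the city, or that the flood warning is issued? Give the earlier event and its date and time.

The flood warning is issued — 03:55 on March 21, 2016

Rainfall begins over the headwaters: 12:50 Mar 20, 2016.
The upstream gauge peaks: 12:50 Mar 20, 2016 + 4h05m = 16:55 Mar 20, 2016.
The downstream gauge peaks: 16:55 Mar 20, 2016 + 9h20m = 02:15 Mar 21, 2016.
The crest passes the city: 02:15 Mar 21, 2016 + 9h = 11:15 Mar 21, 2016.
The midstream gauge peaks: 02:10 Mar 21, 2016.
The flood warning is issued: 02:10 Mar 21, 2016 + 1h45m = 03:55 Mar 21, 2016.
Comparing: the crest passes the city at 11:15 Mar 21, 2016 vs the flood warning is issued at 03:55 Mar 21, 2016. Earlier: the flood warning is issued.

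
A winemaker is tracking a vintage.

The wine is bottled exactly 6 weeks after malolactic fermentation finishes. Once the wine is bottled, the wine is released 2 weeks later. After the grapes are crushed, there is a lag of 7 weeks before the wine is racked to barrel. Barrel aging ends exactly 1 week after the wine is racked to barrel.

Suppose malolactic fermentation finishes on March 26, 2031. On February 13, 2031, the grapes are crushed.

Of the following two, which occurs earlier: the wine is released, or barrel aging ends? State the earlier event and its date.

Barrel aging ends — April 10, 2031

Malolactic fermentation finishes: Mar 26, 2031.
The wine is bottled: Mar 26, 2031 + 6 weeks = May 7, 2031.
The wine is released: May 7, 2031 + 2 weeks = May 21, 2031.
The grapes are crushed: Feb 13, 2031.
The wine is racked to barrel: Feb 13, 2031 + 7 weeks = Apr 3, 2031.
Barrel aging ends: Apr 3, 2031 + 1 week = Apr 10, 2031.
Comparing: the wine is released on May 21, 2031 vs barrel aging ends on Apr 10, 2031. Earlier: barrel aging ends.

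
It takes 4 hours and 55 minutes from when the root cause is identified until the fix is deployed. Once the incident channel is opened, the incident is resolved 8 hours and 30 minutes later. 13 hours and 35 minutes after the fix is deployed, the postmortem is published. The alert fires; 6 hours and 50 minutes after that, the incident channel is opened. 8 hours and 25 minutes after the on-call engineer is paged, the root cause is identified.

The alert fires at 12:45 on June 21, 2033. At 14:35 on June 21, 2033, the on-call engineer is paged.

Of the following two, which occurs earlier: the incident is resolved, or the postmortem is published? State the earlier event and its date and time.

The alert fires: 12:45 Jun 21, 2033.
The incident channel is opened: 12:45 Jun 21, 2033 + 6h50m = 19:35 Jun 21, 2033.
The incident is resolved: 19:35 Jun 21, 2033 + 8h30m = 04:05 Jun 22, 2033.
The on-call engineer is paged: 14:35 Jun 21, 2033.
The root cause is identified: 14:35 Jun 21, 2033 + 8h25m = 23:00 Jun 21, 2033.
The fix is deployed: 23:00 Jun 21, 2033 + 4h55m = 03:55 Jun 22, 2033.
The postmortem is published: 03:55 Jun 22, 2033 + 13h35m = 17:30 Jun 22, 2033.
Comparing: the incident is resolved at 04:05 Jun 22, 2033 vs the postmortem is published at 17:30 Jun 22, 2033. Earlier: the incident is resolved.

The incident is resolved — 04:05 on June 22, 2033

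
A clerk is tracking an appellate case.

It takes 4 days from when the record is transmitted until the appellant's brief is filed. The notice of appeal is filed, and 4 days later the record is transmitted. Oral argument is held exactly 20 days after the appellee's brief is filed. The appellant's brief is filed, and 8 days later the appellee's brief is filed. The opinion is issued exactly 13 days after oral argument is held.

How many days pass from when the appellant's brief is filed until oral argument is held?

28 days

Causal path: the appellant's brief is filed → the appellee's brief is filed → oral argument is held.
Total delay along the path: 8 + 20 = 28 days.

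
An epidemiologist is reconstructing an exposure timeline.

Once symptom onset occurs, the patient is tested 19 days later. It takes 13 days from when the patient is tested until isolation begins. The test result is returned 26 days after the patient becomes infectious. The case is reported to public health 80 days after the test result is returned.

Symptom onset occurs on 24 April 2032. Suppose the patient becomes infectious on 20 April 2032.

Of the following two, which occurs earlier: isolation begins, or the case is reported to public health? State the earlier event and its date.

Symptom onset occurs: Apr 24, 2032.
The patient is tested: Apr 24, 2032 + 19 days = May 13, 2032.
Isolation begins: May 13, 2032 + 13 days = May 26, 2032.
The patient becomes infectious: Apr 20, 2032.
The test result is returned: Apr 20, 2032 + 26 days = May 16, 2032.
The case is reported to public health: May 16, 2032 + 80 days = Aug 4, 2032.
Comparing: isolation begins on May 26, 2032 vs the case is reported to public health on Aug 4, 2032. Earlier: isolation begins.

Isolation begins — 26 May 2032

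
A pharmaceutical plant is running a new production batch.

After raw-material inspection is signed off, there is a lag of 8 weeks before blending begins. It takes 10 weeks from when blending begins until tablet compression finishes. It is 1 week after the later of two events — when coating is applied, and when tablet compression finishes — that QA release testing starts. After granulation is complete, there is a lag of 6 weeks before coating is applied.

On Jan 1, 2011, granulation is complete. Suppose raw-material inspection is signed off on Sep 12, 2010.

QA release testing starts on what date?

Feb 19, 2011

Granulation is complete: Jan 1, 2011.
Coating is applied: Jan 1, 2011 + 6 weeks = Feb 12, 2011.
Raw-material inspection is signed off: Sep 12, 2010.
Blending begins: Sep 12, 2010 + 8 weeks = Nov 7, 2010.
Tablet compression finishes: Nov 7, 2010 + 10 weeks = Jan 16, 2011.
Both prerequisites met — coating is applied (Feb 12, 2011), tablet compression finishes (Jan 16, 2011); the later is Feb 12, 2011.
QA release testing starts: Feb 12, 2011 + 1 week = Feb 19, 2011.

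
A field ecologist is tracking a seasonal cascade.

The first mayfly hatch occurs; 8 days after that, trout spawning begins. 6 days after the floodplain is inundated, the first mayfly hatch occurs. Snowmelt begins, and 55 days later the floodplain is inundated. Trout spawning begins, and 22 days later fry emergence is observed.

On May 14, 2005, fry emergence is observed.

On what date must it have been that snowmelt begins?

Fry emergence is observed: May 14, 2005.
Trout spawning begins: May 14, 2005 − 22 days = Apr 22, 2005.
The first mayfly hatch occurs: Apr 22, 2005 − 8 days = Apr 14, 2005.
The floodplain is inundated: Apr 14, 2005 − 6 days = Apr 8, 2005.
Snowmelt begins: Apr 8, 2005 − 55 days = Feb 12, 2005.

Feb 12, 2005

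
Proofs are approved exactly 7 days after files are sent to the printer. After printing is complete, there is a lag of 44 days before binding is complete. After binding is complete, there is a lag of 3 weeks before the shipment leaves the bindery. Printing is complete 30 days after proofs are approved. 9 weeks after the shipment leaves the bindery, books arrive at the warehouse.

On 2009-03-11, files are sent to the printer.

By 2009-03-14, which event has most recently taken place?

Files are sent to the printer: Mar 11, 2009.
Proofs are approved: Mar 11, 2009 + 7 days = Mar 18, 2009.
Printing is complete: Mar 18, 2009 + 30 days = Apr 17, 2009.
Binding is complete: Apr 17, 2009 + 44 days = May 31, 2009.
The shipment leaves the bindery: May 31, 2009 + 3 weeks = Jun 21, 2009.
Books arrive at the warehouse: Jun 21, 2009 + 9 weeks = Aug 23, 2009.
Mar 14, 2009 falls between when files are sent to the printer (Mar 11, 2009) and when proofs are approved (Mar 18, 2009).

Files are sent to the printer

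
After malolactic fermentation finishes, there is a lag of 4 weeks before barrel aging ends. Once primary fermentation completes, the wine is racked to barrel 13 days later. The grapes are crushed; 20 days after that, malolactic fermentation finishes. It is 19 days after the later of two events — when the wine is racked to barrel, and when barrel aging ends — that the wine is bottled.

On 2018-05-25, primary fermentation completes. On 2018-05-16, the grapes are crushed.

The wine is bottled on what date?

Primary fermentation completes: May 25, 2018.
The wine is racked to barrel: May 25, 2018 + 13 days = Jun 7, 2018.
The grapes are crushed: May 16, 2018.
Malolactic fermentation finishes: May 16, 2018 + 20 days = Jun 5, 2018.
Barrel aging ends: Jun 5, 2018 + 4 weeks = Jul 3, 2018.
Both prerequisites met — the wine is racked to barrel (Jun 7, 2018), barrel aging ends (Jul 3, 2018); the later is Jul 3, 2018.
The wine is bottled: Jul 3, 2018 + 19 days = Jul 22, 2018.

2018-07-22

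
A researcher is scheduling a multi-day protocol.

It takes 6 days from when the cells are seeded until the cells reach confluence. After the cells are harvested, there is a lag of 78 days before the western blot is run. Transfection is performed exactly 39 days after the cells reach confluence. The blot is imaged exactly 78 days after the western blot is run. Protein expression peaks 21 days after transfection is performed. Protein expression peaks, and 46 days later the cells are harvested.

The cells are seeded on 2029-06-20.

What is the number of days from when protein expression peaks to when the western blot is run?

124 days

Causal path: protein expression peaks → the cells are harvested → the western blot is run.
Total delay along the path: 46 + 78 = 124 days.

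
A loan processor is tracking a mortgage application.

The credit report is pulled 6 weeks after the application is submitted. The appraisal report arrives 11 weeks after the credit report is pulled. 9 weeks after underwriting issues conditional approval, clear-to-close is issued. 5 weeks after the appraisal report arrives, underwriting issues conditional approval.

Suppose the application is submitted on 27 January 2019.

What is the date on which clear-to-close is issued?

The application is submitted: Jan 27, 2019.
The credit report is pulled: Jan 27, 2019 + 6 weeks = Mar 10, 2019.
The appraisal report arrives: Mar 10, 2019 + 11 weeks = May 26, 2019.
Underwriting issues conditional approval: May 26, 2019 + 5 weeks = Jun 30, 2019.
Clear-to-close is issued: Jun 30, 2019 + 9 weeks = Sep 1, 2019.

1 September 2019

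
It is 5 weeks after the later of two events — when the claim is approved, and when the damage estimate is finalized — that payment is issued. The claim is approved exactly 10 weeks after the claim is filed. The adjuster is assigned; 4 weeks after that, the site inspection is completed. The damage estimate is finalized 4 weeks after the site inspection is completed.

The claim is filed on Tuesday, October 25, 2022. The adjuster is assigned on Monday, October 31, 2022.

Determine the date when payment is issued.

Tuesday, February 7, 2023

The claim is filed: Oct 25, 2022.
The claim is approved: Oct 25, 2022 + 10 weeks = Jan 3, 2023.
The adjuster is assigned: Oct 31, 2022.
The site inspection is completed: Oct 31, 2022 + 4 weeks = Nov 28, 2022.
The damage estimate is finalized: Nov 28, 2022 + 4 weeks = Dec 26, 2022.
Both prerequisites met — the claim is approved (Jan 3, 2023), the damage estimate is finalized (Dec 26, 2022); the later is Jan 3, 2023.
Payment is issued: Jan 3, 2023 + 5 weeks = Feb 7, 2023.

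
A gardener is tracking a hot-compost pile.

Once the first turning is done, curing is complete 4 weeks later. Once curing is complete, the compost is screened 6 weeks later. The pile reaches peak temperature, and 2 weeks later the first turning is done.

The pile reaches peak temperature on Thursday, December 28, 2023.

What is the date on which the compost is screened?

Thursday, March 21, 2024

The pile reaches peak temperature: Dec 28, 2023.
The first turning is done: Dec 28, 2023 + 2 weeks = Jan 11, 2024.
Curing is complete: Jan 11, 2024 + 4 weeks = Feb 8, 2024.
The compost is screened: Feb 8, 2024 + 6 weeks = Mar 21, 2024.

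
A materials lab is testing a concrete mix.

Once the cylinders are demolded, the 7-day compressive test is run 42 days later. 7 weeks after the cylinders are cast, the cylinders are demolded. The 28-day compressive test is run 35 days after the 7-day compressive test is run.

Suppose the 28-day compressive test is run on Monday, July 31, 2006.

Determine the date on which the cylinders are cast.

The 28-day compressive test is run: Jul 31, 2006.
The 7-day compressive test is run: Jul 31, 2006 − 35 days = Jun 26, 2006.
The cylinders are demolded: Jun 26, 2006 − 42 days = May 15, 2006.
The cylinders are cast: May 15, 2006 − 7 weeks = Mar 27, 2006.

Monday, March 27, 2006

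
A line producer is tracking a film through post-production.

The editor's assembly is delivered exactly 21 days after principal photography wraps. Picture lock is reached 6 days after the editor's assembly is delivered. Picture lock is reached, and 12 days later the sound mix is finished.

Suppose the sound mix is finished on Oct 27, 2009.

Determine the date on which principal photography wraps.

Sep 18, 2009

The sound mix is finished: Oct 27, 2009.
Picture lock is reached: Oct 27, 2009 − 12 days = Oct 15, 2009.
The editor's assembly is delivered: Oct 15, 2009 − 6 days = Oct 9, 2009.
Principal photography wraps: Oct 9, 2009 − 21 days = Sep 18, 2009.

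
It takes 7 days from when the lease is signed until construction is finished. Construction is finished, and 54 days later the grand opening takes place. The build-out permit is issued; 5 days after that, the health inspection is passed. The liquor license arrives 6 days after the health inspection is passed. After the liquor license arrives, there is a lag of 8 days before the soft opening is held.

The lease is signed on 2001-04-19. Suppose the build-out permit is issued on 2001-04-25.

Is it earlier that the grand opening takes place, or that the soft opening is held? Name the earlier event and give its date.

The soft opening is held — 2001-05-14

The lease is signed: Apr 19, 2001.
Construction is finished: Apr 19, 2001 + 7 days = Apr 26, 2001.
The grand opening takes place: Apr 26, 2001 + 54 days = Jun 19, 2001.
The build-out permit is issued: Apr 25, 2001.
The health inspection is passed: Apr 25, 2001 + 5 days = Apr 30, 2001.
The liquor license arrives: Apr 30, 2001 + 6 days = May 6, 2001.
The soft opening is held: May 6, 2001 + 8 days = May 14, 2001.
Comparing: the grand opening takes place on Jun 19, 2001 vs the soft opening is held on May 14, 2001. Earlier: the soft opening is held.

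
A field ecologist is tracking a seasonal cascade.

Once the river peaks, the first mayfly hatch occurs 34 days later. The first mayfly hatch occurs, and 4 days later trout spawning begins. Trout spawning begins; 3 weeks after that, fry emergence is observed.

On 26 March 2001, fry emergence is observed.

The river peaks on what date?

26 January 2001

Fry emergence is observed: Mar 26, 2001.
Trout spawning begins: Mar 26, 2001 − 3 weeks = Mar 5, 2001.
The first mayfly hatch occurs: Mar 5, 2001 − 4 days = Mar 1, 2001.
The river peaks: Mar 1, 2001 − 34 days = Jan 26, 2001.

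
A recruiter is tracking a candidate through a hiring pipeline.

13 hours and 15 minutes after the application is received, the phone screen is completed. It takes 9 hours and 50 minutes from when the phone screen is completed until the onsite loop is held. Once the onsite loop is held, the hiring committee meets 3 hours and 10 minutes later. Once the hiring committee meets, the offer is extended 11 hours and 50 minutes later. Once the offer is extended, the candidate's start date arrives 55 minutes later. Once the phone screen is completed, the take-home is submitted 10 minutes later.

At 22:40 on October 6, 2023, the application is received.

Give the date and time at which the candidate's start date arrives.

The application is received: 22:40 Oct 6, 2023.
The phone screen is completed: 22:40 Oct 6, 2023 + 13h15m = 11:55 Oct 7, 2023.
The onsite loop is held: 11:55 Oct 7, 2023 + 9h50m = 21:45 Oct 7, 2023.
The hiring committee meets: 21:45 Oct 7, 2023 + 3h10m = 00:55 Oct 8, 2023.
The offer is extended: 00:55 Oct 8, 2023 + 11h50m = 12:45 Oct 8, 2023.
The candidate's start date arrives: 12:45 Oct 8, 2023 + 55m = 13:40 Oct 8, 2023.

13:40 on October 8, 2023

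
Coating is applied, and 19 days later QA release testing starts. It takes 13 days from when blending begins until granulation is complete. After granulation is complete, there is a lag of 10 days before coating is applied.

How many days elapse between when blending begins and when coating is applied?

23 days

Causal path: blending begins → granulation is complete → coating is applied.
Total delay along the path: 13 + 10 = 23 days.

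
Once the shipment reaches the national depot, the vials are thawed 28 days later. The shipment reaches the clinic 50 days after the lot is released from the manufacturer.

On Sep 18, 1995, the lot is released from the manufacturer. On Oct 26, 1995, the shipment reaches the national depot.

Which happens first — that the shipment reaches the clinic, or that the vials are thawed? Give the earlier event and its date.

The shipment reaches the clinic — Nov 7, 1995

The lot is released from the manufacturer: Sep 18, 1995.
The shipment reaches the clinic: Sep 18, 1995 + 50 days = Nov 7, 1995.
The shipment reaches the national depot: Oct 26, 1995.
The vials are thawed: Oct 26, 1995 + 28 days = Nov 23, 1995.
Comparing: the shipment reaches the clinic on Nov 7, 1995 vs the vials are thawed on Nov 23, 1995. Earlier: the shipment reaches the clinic.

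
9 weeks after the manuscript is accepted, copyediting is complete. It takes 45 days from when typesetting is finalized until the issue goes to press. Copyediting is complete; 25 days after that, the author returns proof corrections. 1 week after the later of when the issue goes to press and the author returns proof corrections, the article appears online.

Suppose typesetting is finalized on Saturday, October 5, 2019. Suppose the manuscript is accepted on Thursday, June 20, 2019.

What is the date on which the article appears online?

Typesetting is finalized: Oct 5, 2019.
The issue goes to press: Oct 5, 2019 + 45 days = Nov 19, 2019.
The manuscript is accepted: Jun 20, 2019.
Copyediting is complete: Jun 20, 2019 + 9 weeks = Aug 22, 2019.
The author returns proof corrections: Aug 22, 2019 + 25 days = Sep 16, 2019.
Both prerequisites met — the issue goes to press (Nov 19, 2019), the author returns proof corrections (Sep 16, 2019); the later is Nov 19, 2019.
The article appears online: Nov 19, 2019 + 1 week = Nov 26, 2019.

Tuesday, November 26, 2019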